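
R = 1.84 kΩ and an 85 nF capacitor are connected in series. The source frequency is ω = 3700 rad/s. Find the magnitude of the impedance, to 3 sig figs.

X_C = 1/(ωC) = 3180 Ω
Z = 1840 − j3180 Ω
|Z| = √(1840² + 3180²) = 3670 Ω

3670 Ω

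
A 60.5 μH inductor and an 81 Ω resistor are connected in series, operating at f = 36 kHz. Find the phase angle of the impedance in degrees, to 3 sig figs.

9.59°

ω = 2πf = 226200 rad/s
X_L = ωL = 13.7 Ω
Z = 81.0 + j13.7 Ω
|Z| = √(81.0² + 13.7²) = 82.1 Ω
∠Z = arctan(13.7/81.0) = 9.59°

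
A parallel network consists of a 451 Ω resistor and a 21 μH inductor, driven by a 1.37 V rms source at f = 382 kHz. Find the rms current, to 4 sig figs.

27.35 mA

ω = 2πf = 2.4e+06 rad/s
X_L = ωL = 50.40 Ω
Parallel: admittances add. Y = 1/R + 1/(jωL)
Y = (0.002217 − j0.01984) S
|Y| = 0.01996 S → |Z| = 1/|Y| = 50.09 Ω, ∠Z = −∠Y = 83.62°
I = V/|Z| = 1.37/50.09 = 27.35 mA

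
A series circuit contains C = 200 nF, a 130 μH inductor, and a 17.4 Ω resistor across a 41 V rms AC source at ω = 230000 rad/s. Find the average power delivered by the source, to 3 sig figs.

X_L = ωL = 29.9 Ω
X_C = 1/(ωC) = 21.7 Ω
Net reactance X = X_L − X_C = 8.16 Ω
Z = 17.4 + j8.16 Ω
|Z| = √(17.4² + 8.16²) = 19.2 Ω
∠Z = arctan(8.16/17.4) = 25.1°
I = V/|Z| = 2.13 A
P = VI cos φ = 41 × 2.13 × cos(25.1°) = 79.2 W

79.2 W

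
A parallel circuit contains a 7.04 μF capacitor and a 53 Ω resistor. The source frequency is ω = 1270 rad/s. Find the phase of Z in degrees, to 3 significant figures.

X_C = 1/(ωC) = 112 Ω
Parallel: admittances add. Y = 1/R + jωC
Y = (0.0189 + j0.00894) S
|Y| = 0.0209 S → |Z| = 1/|Y| = 47.9 Ω, ∠Z = −∠Y = -25.4°

-25.4°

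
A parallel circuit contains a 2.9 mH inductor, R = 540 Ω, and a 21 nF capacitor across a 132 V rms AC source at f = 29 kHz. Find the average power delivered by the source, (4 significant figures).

32.27 W

ω = 2πf = 182200 rad/s
X_L = ωL = 528.4 Ω
X_C = 1/(ωC) = 261.3 Ω
Parallel: admittances add. Y = 1/R + 1/(jωL) + jωC
Y = (0.001852 + j0.001934) S
|Y| = 0.002678 S → |Z| = 1/|Y| = 373.5 Ω, ∠Z = −∠Y = -46.24°
I = V/|Z| = 353.4 mA
P = VI cos φ = 132 × 0.3534 × cos(-46.24°) = 32.27 W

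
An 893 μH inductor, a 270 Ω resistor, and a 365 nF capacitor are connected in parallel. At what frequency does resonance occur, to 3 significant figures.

ω₀ = 1/√(LC) = 1/√(0.000893 × 3.65e-07) = 55390 rad/s
f₀ = ω₀/(2π) = 8.82 kHz

8.82 kHz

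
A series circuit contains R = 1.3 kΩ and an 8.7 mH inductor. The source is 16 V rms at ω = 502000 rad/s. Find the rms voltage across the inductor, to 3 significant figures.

X_L = ωL = 4370 Ω
Z = 1300 + j4370 Ω
|Z| = √(1300² + 4370²) = 4560 Ω
I = V/|Z| = 3.51 mA
V_L = I·|Z_L| = 0.00351 × 4370 = 15.3 V

15.3 V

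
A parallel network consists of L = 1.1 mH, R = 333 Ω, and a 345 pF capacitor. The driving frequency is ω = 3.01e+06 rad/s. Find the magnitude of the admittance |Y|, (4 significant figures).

3.092 mS

X_L = ωL = 3311 Ω
X_C = 1/(ωC) = 963.0 Ω
Parallel: admittances add. Y = 1/R + 1/(jωL) + jωC
Y = (0.003003 + j0.0007364) S
|Y| = 0.003092 S → |Z| = 1/|Y| = 323.4 Ω, ∠Z = −∠Y = -13.78°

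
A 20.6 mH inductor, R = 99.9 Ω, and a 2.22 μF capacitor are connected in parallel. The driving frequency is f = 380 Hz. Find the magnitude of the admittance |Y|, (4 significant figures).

ω = 2πf = 2388 rad/s
X_L = ωL = 49.18 Ω
X_C = 1/(ωC) = 188.7 Ω
Parallel: admittances add. Y = 1/R + 1/(jωL) + jωC
Y = (0.01001 − j0.01503) S
|Y| = 0.01806 S → |Z| = 1/|Y| = 55.37 Ω, ∠Z = −∠Y = 56.34°

18.06 mS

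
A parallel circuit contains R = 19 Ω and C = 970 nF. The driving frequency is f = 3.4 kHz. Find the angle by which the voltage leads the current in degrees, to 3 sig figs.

-21.5°

ω = 2πf = 21360 rad/s
X_C = 1/(ωC) = 48.3 Ω
Parallel: admittances add. Y = 1/R + jωC
Y = (0.0526 + j0.0207) S
|Y| = 0.0566 S → |Z| = 1/|Y| = 17.7 Ω, ∠Z = −∠Y = -21.5°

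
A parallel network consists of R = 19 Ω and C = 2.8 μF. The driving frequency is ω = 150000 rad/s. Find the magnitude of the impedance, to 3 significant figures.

2.36 Ω

X_C = 1/(ωC) = 2.38 Ω
Parallel: admittances add. Y = 1/R + jωC
Y = (0.0526 + j0.420) S
|Y| = 0.423 S → |Z| = 1/|Y| = 2.36 Ω, ∠Z = −∠Y = -82.9°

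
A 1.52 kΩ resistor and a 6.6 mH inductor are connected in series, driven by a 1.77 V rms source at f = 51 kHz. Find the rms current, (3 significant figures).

680 μA

ω = 2πf = 320400 rad/s
X_L = ωL = 2110 Ω
Z = 1520 + j2110 Ω
|Z| = √(1520² + 2110²) = 2600 Ω
I = V/|Z| = 1.77/2600 = 680 μA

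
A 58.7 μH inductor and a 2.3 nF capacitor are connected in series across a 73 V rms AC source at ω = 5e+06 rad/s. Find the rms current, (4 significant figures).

X_L = ωL = 293.5 Ω
X_C = 1/(ωC) = 86.96 Ω
Net reactance X = X_L − X_C = 206.5 Ω
Z = j206.5 Ω
|Z| = √(0² + 206.5²) = 206.5 Ω
I = V/|Z| = 73/206.5 = 353.4 mA

353.4 mA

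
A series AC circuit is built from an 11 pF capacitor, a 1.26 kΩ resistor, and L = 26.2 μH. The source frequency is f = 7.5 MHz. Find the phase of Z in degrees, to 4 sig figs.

ω = 2πf = 4.712e+07 rad/s
X_L = ωL = 1235 Ω
X_C = 1/(ωC) = 1929 Ω
Net reactance X = X_L − X_C = -694.5 Ω
Z = 1260 − j694.5 Ω
|Z| = √(1260² + 694.5²) = 1439 Ω
∠Z = arctan(-694.5/1260) = -28.86°

-28.86°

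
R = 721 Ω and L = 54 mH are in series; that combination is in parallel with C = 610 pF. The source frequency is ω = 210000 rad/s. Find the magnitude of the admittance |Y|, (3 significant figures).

X_L = ωL = 11300 Ω
X_C = 1/(ωC) = 7810 Ω
Branch 1 (R+jX_L): Z₁ = 721 + j11300 Ω, |Z₁| = 11400 Ω
Branch 2 (−jX_C): Z₂ = −j7810 Ω
Parallel: Z = Z₁Z₂/(Z₁+Z₂), |Z| = 24600 Ω, ∠Z = -82.1°
|Y| = 1/|Z| = 40.7 μS

40.7 μS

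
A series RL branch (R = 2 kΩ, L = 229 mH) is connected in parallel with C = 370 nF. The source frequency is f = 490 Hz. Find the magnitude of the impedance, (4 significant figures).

927.3 Ω

ω = 2πf = 3079 rad/s
X_L = ωL = 705.0 Ω
X_C = 1/(ωC) = 877.9 Ω
Branch 1 (R+jX_L): Z₁ = 2000 + j705.0 Ω, |Z₁| = 2121 Ω
Branch 2 (−jX_C): Z₂ = −j877.9 Ω
Parallel: Z = Z₁Z₂/(Z₁+Z₂), |Z| = 927.3 Ω, ∠Z = -65.64°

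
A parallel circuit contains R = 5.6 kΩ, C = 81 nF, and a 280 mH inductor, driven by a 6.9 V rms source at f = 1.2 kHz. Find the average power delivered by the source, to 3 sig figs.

8.50 mW

ω = 2πf = 7540 rad/s
X_L = ωL = 2110 Ω
X_C = 1/(ωC) = 1640 Ω
Parallel: admittances add. Y = 1/R + 1/(jωL) + jωC
Y = (0.000179 + j0.000137) S
|Y| = 0.000225 S → |Z| = 1/|Y| = 4440 Ω, ∠Z = −∠Y = -37.5°
I = V/|Z| = 1.55 mA
P = VI cos φ = 6.9 × 0.00155 × cos(-37.5°) = 8.50 mW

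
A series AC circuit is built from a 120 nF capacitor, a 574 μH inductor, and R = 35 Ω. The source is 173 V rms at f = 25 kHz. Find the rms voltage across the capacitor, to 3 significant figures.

180 V

ω = 2πf = 157100 rad/s
X_L = ωL = 90.2 Ω
X_C = 1/(ωC) = 53.1 Ω
Net reactance X = X_L − X_C = 37.1 Ω
Z = 35.0 + j37.1 Ω
|Z| = √(35.0² + 37.1²) = 51.0 Ω
I = V/|Z| = 3.39 A
V_C = I·|Z_C| = 3.39 × 53.1 = 180 V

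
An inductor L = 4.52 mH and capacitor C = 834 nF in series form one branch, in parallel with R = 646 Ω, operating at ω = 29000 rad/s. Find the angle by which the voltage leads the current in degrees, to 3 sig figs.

82.1°

X_L = ωL = 131 Ω
X_C = 1/(ωC) = 41.3 Ω
Branch 1: Z₁ = R = 646 Ω
Branch 2 (series LC): Z₂ = j(X_L − X_C) = j89.7 Ω
Parallel: Z = Z₁Z₂/(Z₁+Z₂), |Z| = 88.9 Ω, ∠Z = 82.1°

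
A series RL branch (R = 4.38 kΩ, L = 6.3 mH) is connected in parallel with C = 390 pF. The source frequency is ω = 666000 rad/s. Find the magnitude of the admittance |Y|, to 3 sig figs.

X_L = ωL = 4200 Ω
X_C = 1/(ωC) = 3850 Ω
Branch 1 (R+jX_L): Z₁ = 4380 + j4200 Ω, |Z₁| = 6070 Ω
Branch 2 (−jX_C): Z₂ = −j3850 Ω
Parallel: Z = Z₁Z₂/(Z₁+Z₂), |Z| = 5310 Ω, ∠Z = -50.7°
|Y| = 1/|Z| = 188 μS

188 μS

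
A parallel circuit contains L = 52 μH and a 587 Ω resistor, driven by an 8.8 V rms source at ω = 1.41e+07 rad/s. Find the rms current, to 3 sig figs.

19.2 mA

X_L = ωL = 733 Ω
Parallel: admittances add. Y = 1/R + 1/(jωL)
Y = (0.00170 − j0.00136) S
|Y| = 0.00218 S → |Z| = 1/|Y| = 458 Ω, ∠Z = −∠Y = 38.7°
I = V/|Z| = 8.8/458 = 19.2 mA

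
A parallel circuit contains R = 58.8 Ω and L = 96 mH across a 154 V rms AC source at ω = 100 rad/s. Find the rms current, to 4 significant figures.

X_L = ωL = 9.600 Ω
Parallel: admittances add. Y = 1/R + 1/(jωL)
Y = (0.01701 − j0.1042) S
|Y| = 0.1055 S → |Z| = 1/|Y| = 9.475 Ω, ∠Z = −∠Y = 80.73°
I = V/|Z| = 154/9.475 = 16.25 A

16.25 A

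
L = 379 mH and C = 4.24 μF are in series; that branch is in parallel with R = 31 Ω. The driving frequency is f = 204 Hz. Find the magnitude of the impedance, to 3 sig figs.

ω = 2πf = 1282 rad/s
X_L = ωL = 486 Ω
X_C = 1/(ωC) = 184 Ω
Branch 1: Z₁ = R = 31.0 Ω
Branch 2 (series LC): Z₂ = j(X_L − X_C) = j302 Ω
Parallel: Z = Z₁Z₂/(Z₁+Z₂), |Z| = 30.8 Ω, ∠Z = 5.86°

30.8 Ω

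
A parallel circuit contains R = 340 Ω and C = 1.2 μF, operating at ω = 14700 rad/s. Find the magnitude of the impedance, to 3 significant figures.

X_C = 1/(ωC) = 56.7 Ω
Parallel: admittances add. Y = 1/R + jωC
Y = (0.00294 + j0.0176) S
|Y| = 0.0179 S → |Z| = 1/|Y| = 55.9 Ω, ∠Z = −∠Y = -80.5°

55.9 Ω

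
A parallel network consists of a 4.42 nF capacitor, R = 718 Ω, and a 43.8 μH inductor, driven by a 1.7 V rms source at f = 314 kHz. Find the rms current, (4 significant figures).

ω = 2πf = 1.973e+06 rad/s
X_L = ωL = 86.41 Ω
X_C = 1/(ωC) = 114.7 Ω
Parallel: admittances add. Y = 1/R + 1/(jωL) + jωC
Y = (0.001393 − j0.002852) S
|Y| = 0.003174 S → |Z| = 1/|Y| = 315.1 Ω, ∠Z = −∠Y = 63.97°
I = V/|Z| = 1.7/315.1 = 5.395 mA

5.395 mA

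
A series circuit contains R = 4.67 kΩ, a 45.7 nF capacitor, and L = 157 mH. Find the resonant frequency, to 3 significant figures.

ω₀ = 1/√(LC) = 1/√(0.157 × 4.57e-08) = 11810 rad/s
f₀ = ω₀/(2π) = 1.88 kHz

1.88 kHz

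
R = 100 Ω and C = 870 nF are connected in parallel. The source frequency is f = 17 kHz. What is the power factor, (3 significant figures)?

0.107

ω = 2πf = 106800 rad/s
X_C = 1/(ωC) = 10.8 Ω
Parallel: admittances add. Y = 1/R + jωC
Y = (0.0100 + j0.0929) S
|Y| = 0.0935 S → |Z| = 1/|Y| = 10.7 Ω, ∠Z = −∠Y = -83.9°
cos φ = cos(-83.9°) = 0.107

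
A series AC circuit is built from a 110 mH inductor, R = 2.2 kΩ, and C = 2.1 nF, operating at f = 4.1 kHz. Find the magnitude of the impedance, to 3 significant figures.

ω = 2πf = 25760 rad/s
X_L = ωL = 2830 Ω
X_C = 1/(ωC) = 18500 Ω
Net reactance X = X_L − X_C = -15700 Ω
Z = 2200 − j15700 Ω
|Z| = √(2200² + 15700²) = 15800 Ω

15800 Ω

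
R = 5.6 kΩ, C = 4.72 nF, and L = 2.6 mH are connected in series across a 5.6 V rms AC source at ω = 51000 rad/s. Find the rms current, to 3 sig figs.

X_L = ωL = 133 Ω
X_C = 1/(ωC) = 4150 Ω
Net reactance X = X_L − X_C = -4020 Ω
Z = 5600 − j4020 Ω
|Z| = √(5600² + 4020²) = 6890 Ω
I = V/|Z| = 5.6/6890 = 812 μA

812 μA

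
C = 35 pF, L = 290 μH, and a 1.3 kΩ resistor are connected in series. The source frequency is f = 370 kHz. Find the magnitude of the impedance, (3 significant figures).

11700 Ω

ω = 2πf = 2.325e+06 rad/s
X_L = ωL = 674 Ω
X_C = 1/(ωC) = 12300 Ω
Net reactance X = X_L − X_C = -11600 Ω
Z = 1300 − j11600 Ω
|Z| = √(1300² + 11600²) = 11700 Ω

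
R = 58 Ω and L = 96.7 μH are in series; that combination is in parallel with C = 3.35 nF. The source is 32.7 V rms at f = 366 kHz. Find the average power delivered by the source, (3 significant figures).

ω = 2πf = 2.3e+06 rad/s
X_L = ωL = 222 Ω
X_C = 1/(ωC) = 130 Ω
Branch 1 (R+jX_L): Z₁ = 58.0 + j222 Ω, |Z₁| = 230 Ω
Branch 2 (−jX_C): Z₂ = −j130 Ω
Parallel: Z = Z₁Z₂/(Z₁+Z₂), |Z| = 273 Ω, ∠Z = -72.5°
I = V/|Z| = 120 mA
P = VI cos φ = 32.7 × 0.120 × cos(-72.5°) = 1.17 W

1.17 W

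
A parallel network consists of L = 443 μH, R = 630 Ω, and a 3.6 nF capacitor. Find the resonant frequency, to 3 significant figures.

126 kHz

ω₀ = 1/√(LC) = 1/√(0.000443 × 3.6e-09) = 791900 rad/s
f₀ = ω₀/(2π) = 126 kHz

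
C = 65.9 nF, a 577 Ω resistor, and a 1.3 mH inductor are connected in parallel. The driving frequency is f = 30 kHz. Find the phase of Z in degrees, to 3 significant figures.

ω = 2πf = 188500 rad/s
X_L = ωL = 245 Ω
X_C = 1/(ωC) = 80.5 Ω
Parallel: admittances add. Y = 1/R + 1/(jωL) + jωC
Y = (0.00173 + j0.00834) S
|Y| = 0.00852 S → |Z| = 1/|Y| = 117 Ω, ∠Z = −∠Y = -78.3°

-78.3°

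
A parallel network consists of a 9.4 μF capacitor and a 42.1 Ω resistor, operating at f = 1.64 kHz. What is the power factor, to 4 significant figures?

ω = 2πf = 10300 rad/s
X_C = 1/(ωC) = 10.32 Ω
Parallel: admittances add. Y = 1/R + jωC
Y = (0.02375 + j0.09686) S
|Y| = 0.09973 S → |Z| = 1/|Y| = 10.03 Ω, ∠Z = −∠Y = -76.22°
cos φ = cos(-76.22°) = 0.2382

0.2382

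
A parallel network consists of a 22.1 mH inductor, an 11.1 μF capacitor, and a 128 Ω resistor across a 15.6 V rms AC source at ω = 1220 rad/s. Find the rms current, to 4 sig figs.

X_L = ωL = 26.96 Ω
X_C = 1/(ωC) = 73.84 Ω
Parallel: admittances add. Y = 1/R + 1/(jωL) + jωC
Y = (0.007812 − j0.02355) S
|Y| = 0.02481 S → |Z| = 1/|Y| = 40.31 Ω, ∠Z = −∠Y = 71.65°
I = V/|Z| = 15.6/40.31 = 387.0 mA

387.0 mA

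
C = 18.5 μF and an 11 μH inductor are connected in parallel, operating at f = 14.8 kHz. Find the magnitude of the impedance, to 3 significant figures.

ω = 2πf = 92990 rad/s
X_L = ωL = 1.02 Ω
X_C = 1/(ωC) = 0.581 Ω
Parallel: admittances add. Y = 1/(jωL) + jωC
Y = (0 + j0.743) S
|Y| = 0.743 S → |Z| = 1/|Y| = 1.35 Ω, ∠Z = −∠Y = -90.0°

1.35 Ω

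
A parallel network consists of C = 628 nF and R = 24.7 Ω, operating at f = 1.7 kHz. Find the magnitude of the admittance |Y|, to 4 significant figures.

41.04 mS

ω = 2πf = 10680 rad/s
X_C = 1/(ωC) = 149.1 Ω
Parallel: admittances add. Y = 1/R + jωC
Y = (0.04049 + j0.006708) S
|Y| = 0.04104 S → |Z| = 1/|Y| = 24.37 Ω, ∠Z = −∠Y = -9.408°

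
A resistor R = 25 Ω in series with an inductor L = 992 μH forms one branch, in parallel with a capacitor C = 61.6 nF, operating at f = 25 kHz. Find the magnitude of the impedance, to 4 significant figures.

280.6 Ω

ω = 2πf = 157100 rad/s
X_L = ωL = 155.8 Ω
X_C = 1/(ωC) = 103.3 Ω
Branch 1 (R+jX_L): Z₁ = 25.00 + j155.8 Ω, |Z₁| = 157.8 Ω
Branch 2 (−jX_C): Z₂ = −j103.3 Ω
Parallel: Z = Z₁Z₂/(Z₁+Z₂), |Z| = 280.6 Ω, ∠Z = -73.64°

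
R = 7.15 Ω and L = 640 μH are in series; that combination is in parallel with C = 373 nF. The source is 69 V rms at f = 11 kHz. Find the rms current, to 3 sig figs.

ω = 2πf = 69120 rad/s
X_L = ωL = 44.2 Ω
X_C = 1/(ωC) = 38.8 Ω
Branch 1 (R+jX_L): Z₁ = 7.15 + j44.2 Ω, |Z₁| = 44.8 Ω
Branch 2 (−jX_C): Z₂ = −j38.8 Ω
Parallel: Z = Z₁Z₂/(Z₁+Z₂), |Z| = 193 Ω, ∠Z = -46.5°
I = V/|Z| = 69/193 = 357 mA

357 mA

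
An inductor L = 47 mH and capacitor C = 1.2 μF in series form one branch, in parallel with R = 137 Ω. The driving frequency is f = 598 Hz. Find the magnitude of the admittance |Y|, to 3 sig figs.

ω = 2πf = 3757 rad/s
X_L = ωL = 177 Ω
X_C = 1/(ωC) = 222 Ω
Branch 1: Z₁ = R = 137 Ω
Branch 2 (series LC): Z₂ = j(X_L − X_C) = −j45.2 Ω
Parallel: Z = Z₁Z₂/(Z₁+Z₂), |Z| = 42.9 Ω, ∠Z = -71.7°
|Y| = 1/|Z| = 23.3 mS

23.3 mS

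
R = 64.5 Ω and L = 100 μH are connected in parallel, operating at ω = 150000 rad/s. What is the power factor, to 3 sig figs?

X_L = ωL = 15.0 Ω
Parallel: admittances add. Y = 1/R + 1/(jωL)
Y = (0.0155 − j0.0667) S
|Y| = 0.0684 S → |Z| = 1/|Y| = 14.6 Ω, ∠Z = −∠Y = 76.9°
cos φ = cos(76.9°) = 0.227

0.227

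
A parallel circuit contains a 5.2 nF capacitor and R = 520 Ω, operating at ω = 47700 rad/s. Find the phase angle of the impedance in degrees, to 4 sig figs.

X_C = 1/(ωC) = 4032 Ω
Parallel: admittances add. Y = 1/R + jωC
Y = (0.001923 + j0.0002480) S
|Y| = 0.001939 S → |Z| = 1/|Y| = 515.7 Ω, ∠Z = −∠Y = -7.349°

-7.349°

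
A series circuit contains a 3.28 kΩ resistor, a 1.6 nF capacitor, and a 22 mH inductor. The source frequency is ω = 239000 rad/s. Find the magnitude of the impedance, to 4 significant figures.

X_L = ωL = 5258 Ω
X_C = 1/(ωC) = 2615 Ω
Net reactance X = X_L − X_C = 2643 Ω
Z = 3280 + j2643 Ω
|Z| = √(3280² + 2643²) = 4212 Ω

4212 Ω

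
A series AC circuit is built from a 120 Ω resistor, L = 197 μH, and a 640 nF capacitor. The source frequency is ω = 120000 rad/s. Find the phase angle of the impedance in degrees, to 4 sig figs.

5.057°

X_L = ωL = 23.64 Ω
X_C = 1/(ωC) = 13.02 Ω
Net reactance X = X_L − X_C = 10.62 Ω
Z = 120.0 + j10.62 Ω
|Z| = √(120.0² + 10.62²) = 120.5 Ω
∠Z = arctan(10.62/120.0) = 5.057°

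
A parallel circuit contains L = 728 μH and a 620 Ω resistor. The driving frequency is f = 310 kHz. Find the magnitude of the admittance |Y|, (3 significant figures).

1.76 mS

ω = 2πf = 1.948e+06 rad/s
X_L = ωL = 1420 Ω
Parallel: admittances add. Y = 1/R + 1/(jωL)
Y = (0.00161 − j0.000705) S
|Y| = 0.00176 S → |Z| = 1/|Y| = 568 Ω, ∠Z = −∠Y = 23.6°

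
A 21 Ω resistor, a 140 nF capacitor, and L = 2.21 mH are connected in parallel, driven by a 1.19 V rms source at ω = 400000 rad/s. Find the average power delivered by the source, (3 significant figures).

67.4 mW

X_L = ωL = 884 Ω
X_C = 1/(ωC) = 17.9 Ω
Parallel: admittances add. Y = 1/R + 1/(jωL) + jωC
Y = (0.0476 + j0.0549) S
|Y| = 0.0727 S → |Z| = 1/|Y| = 13.8 Ω, ∠Z = −∠Y = -49.0°
I = V/|Z| = 86.5 mA
P = VI cos φ = 1.19 × 0.0865 × cos(-49.0°) = 67.4 mW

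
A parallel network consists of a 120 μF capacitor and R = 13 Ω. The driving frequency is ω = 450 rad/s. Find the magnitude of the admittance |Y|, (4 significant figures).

X_C = 1/(ωC) = 18.52 Ω
Parallel: admittances add. Y = 1/R + jωC
Y = (0.07692 + j0.05400) S
|Y| = 0.09398 S → |Z| = 1/|Y| = 10.64 Ω, ∠Z = −∠Y = -35.07°

93.98 mS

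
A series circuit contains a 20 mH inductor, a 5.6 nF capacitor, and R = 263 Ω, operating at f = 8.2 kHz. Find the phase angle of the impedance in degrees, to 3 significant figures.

ω = 2πf = 51520 rad/s
X_L = ωL = 1030 Ω
X_C = 1/(ωC) = 3470 Ω
Net reactance X = X_L − X_C = -2440 Ω
Z = 263 − j2440 Ω
|Z| = √(263² + 2440²) = 2450 Ω
∠Z = arctan(-2440/263) = -83.8°

-83.8°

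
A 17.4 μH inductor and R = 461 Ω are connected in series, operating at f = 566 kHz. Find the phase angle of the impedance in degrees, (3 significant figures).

ω = 2πf = 3.556e+06 rad/s
X_L = ωL = 61.9 Ω
Z = 461 + j61.9 Ω
|Z| = √(461² + 61.9²) = 465 Ω
∠Z = arctan(61.9/461) = 7.65°

7.65°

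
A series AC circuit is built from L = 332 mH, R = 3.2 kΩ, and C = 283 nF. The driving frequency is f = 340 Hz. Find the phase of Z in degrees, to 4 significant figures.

-16.45°

ω = 2πf = 2136 rad/s
X_L = ωL = 709.2 Ω
X_C = 1/(ωC) = 1654 Ω
Net reactance X = X_L − X_C = -944.8 Ω
Z = 3200 − j944.8 Ω
|Z| = √(3200² + 944.8²) = 3337 Ω
∠Z = arctan(-944.8/3200) = -16.45°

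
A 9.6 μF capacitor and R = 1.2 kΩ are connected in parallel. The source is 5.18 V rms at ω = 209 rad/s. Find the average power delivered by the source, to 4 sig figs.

22.36 mW

X_C = 1/(ωC) = 498.4 Ω
Parallel: admittances add. Y = 1/R + jωC
Y = (0.0008333 + j0.002006) S
|Y| = 0.002173 S → |Z| = 1/|Y| = 460.3 Ω, ∠Z = −∠Y = -67.45°
I = V/|Z| = 11.25 mA
P = VI cos φ = 5.18 × 0.01125 × cos(-67.45°) = 22.36 mW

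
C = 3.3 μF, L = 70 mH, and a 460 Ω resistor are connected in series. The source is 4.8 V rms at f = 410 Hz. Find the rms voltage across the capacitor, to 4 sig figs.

ω = 2πf = 2576 rad/s
X_L = ωL = 180.3 Ω
X_C = 1/(ωC) = 117.6 Ω
Net reactance X = X_L − X_C = 62.70 Ω
Z = 460.0 + j62.70 Ω
|Z| = √(460.0² + 62.70²) = 464.3 Ω
I = V/|Z| = 10.34 mA
V_C = I·|Z_C| = 0.01034 × 117.6 = 1.216 V

1.216 V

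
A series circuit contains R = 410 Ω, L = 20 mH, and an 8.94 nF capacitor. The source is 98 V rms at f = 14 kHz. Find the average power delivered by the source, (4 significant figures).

9.700 W

ω = 2πf = 87960 rad/s
X_L = ωL = 1759 Ω
X_C = 1/(ωC) = 1272 Ω
Net reactance X = X_L − X_C = 487.7 Ω
Z = 410.0 + j487.7 Ω
|Z| = √(410.0² + 487.7²) = 637.1 Ω
∠Z = arctan(487.7/410.0) = 49.95°
I = V/|Z| = 153.8 mA
P = VI cos φ = 98 × 0.1538 × cos(49.95°) = 9.700 W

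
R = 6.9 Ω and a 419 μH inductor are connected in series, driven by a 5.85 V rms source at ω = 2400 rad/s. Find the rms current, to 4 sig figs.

X_L = ωL = 1.006 Ω
Z = 6.900 + j1.006 Ω
|Z| = √(6.900² + 1.006²) = 6.973 Ω
I = V/|Z| = 5.85/6.973 = 839.0 mA

839.0 mA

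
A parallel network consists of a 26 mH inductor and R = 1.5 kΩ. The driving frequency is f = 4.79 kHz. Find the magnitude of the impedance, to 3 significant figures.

ω = 2πf = 30100 rad/s
X_L = ωL = 783 Ω
Parallel: admittances add. Y = 1/R + 1/(jωL)
Y = (0.000667 − j0.00128) S
|Y| = 0.00144 S → |Z| = 1/|Y| = 694 Ω, ∠Z = −∠Y = 62.5°

694 Ω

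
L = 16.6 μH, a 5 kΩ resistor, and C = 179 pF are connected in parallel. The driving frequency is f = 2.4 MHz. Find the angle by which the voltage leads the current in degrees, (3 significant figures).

81.2°

ω = 2πf = 1.508e+07 rad/s
X_L = ωL = 250 Ω
X_C = 1/(ωC) = 370 Ω
Parallel: admittances add. Y = 1/R + 1/(jωL) + jωC
Y = (0.000200 − j0.00130) S
|Y| = 0.00131 S → |Z| = 1/|Y| = 763 Ω, ∠Z = −∠Y = 81.2°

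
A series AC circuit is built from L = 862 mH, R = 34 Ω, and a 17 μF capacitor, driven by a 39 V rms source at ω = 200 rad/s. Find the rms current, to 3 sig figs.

X_L = ωL = 172 Ω
X_C = 1/(ωC) = 294 Ω
Net reactance X = X_L − X_C = -122 Ω
Z = 34.0 − j122 Ω
|Z| = √(34.0² + 122²) = 126 Ω
I = V/|Z| = 39/126 = 309 mA

309 mA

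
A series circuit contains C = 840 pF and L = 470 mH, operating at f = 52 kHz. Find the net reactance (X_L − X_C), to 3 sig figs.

150000 Ω

ω = 2πf = 326700 rad/s
X_L = ωL = 154000 Ω
X_C = 1/(ωC) = 3640 Ω
X = 154000 − 3640 = 150000 Ω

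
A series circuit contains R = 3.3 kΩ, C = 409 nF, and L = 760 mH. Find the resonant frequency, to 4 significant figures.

285.5 Hz

ω₀ = 1/√(LC) = 1/√(0.76 × 4.09e-07) = 1794 rad/s
f₀ = ω₀/(2π) = 285.5 Hz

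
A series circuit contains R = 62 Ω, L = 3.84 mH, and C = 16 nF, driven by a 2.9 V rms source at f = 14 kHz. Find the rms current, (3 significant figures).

ω = 2πf = 87960 rad/s
X_L = ωL = 338 Ω
X_C = 1/(ωC) = 711 Ω
Net reactance X = X_L − X_C = -373 Ω
Z = 62.0 − j373 Ω
|Z| = √(62.0² + 373²) = 378 Ω
I = V/|Z| = 2.9/378 = 7.67 mA

7.67 mA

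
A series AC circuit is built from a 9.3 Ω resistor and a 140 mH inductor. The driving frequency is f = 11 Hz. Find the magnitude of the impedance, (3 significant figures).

13.4 Ω

ω = 2πf = 69.12 rad/s
X_L = ωL = 9.68 Ω
Z = 9.30 + j9.68 Ω
|Z| = √(9.30² + 9.68²) = 13.4 Ω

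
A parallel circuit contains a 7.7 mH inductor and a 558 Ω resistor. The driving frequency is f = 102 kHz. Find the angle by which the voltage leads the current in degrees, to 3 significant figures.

6.45°

ω = 2πf = 640900 rad/s
X_L = ωL = 4930 Ω
Parallel: admittances add. Y = 1/R + 1/(jωL)
Y = (0.00179 − j0.000203) S
|Y| = 0.00180 S → |Z| = 1/|Y| = 554 Ω, ∠Z = −∠Y = 6.45°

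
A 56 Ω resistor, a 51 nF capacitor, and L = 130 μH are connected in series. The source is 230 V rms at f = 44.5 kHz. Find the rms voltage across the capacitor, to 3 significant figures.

ω = 2πf = 279600 rad/s
X_L = ωL = 36.3 Ω
X_C = 1/(ωC) = 70.1 Ω
Net reactance X = X_L − X_C = -33.8 Ω
Z = 56.0 − j33.8 Ω
|Z| = √(56.0² + 33.8²) = 65.4 Ω
I = V/|Z| = 3.52 A
V_C = I·|Z_C| = 3.52 × 70.1 = 247 V

247 V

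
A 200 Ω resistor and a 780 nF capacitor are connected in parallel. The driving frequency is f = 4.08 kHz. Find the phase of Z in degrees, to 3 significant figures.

ω = 2πf = 25640 rad/s
X_C = 1/(ωC) = 50.0 Ω
Parallel: admittances add. Y = 1/R + jωC
Y = (0.00500 + j0.0200) S
|Y| = 0.0206 S → |Z| = 1/|Y| = 48.5 Ω, ∠Z = −∠Y = -76.0°

-76.0°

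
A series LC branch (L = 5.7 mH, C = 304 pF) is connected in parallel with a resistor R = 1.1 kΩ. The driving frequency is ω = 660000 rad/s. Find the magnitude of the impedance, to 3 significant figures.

X_L = ωL = 3760 Ω
X_C = 1/(ωC) = 4980 Ω
Branch 1: Z₁ = R = 1100 Ω
Branch 2 (series LC): Z₂ = j(X_L − X_C) = −j1220 Ω
Parallel: Z = Z₁Z₂/(Z₁+Z₂), |Z| = 818 Ω, ∠Z = -42.0°

818 Ω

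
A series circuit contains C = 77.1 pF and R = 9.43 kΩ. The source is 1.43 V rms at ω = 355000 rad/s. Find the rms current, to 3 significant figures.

37.9 μA

X_C = 1/(ωC) = 36500 Ω
Z = 9430 − j36500 Ω
|Z| = √(9430² + 36500²) = 37700 Ω
I = V/|Z| = 1.43/37700 = 37.9 μA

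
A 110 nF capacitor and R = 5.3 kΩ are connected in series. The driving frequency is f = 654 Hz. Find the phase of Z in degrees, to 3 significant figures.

-22.7°

ω = 2πf = 4109 rad/s
X_C = 1/(ωC) = 2210 Ω
Z = 5300 − j2210 Ω
|Z| = √(5300² + 2210²) = 5740 Ω
∠Z = arctan(-2210/5300) = -22.7°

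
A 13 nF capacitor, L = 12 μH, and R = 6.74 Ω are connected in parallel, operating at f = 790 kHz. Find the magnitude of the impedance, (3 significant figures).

6.42 Ω

ω = 2πf = 4.964e+06 rad/s
X_L = ωL = 59.6 Ω
X_C = 1/(ωC) = 15.5 Ω
Parallel: admittances add. Y = 1/R + 1/(jωL) + jωC
Y = (0.148 + j0.0477) S
|Y| = 0.156 S → |Z| = 1/|Y| = 6.42 Ω, ∠Z = −∠Y = -17.8°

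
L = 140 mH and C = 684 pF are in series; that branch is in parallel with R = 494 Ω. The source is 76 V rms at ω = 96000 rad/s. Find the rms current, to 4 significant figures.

X_L = ωL = 13440 Ω
X_C = 1/(ωC) = 15230 Ω
Branch 1: Z₁ = R = 494.0 Ω
Branch 2 (series LC): Z₂ = j(X_L − X_C) = −j1789 Ω
Parallel: Z = Z₁Z₂/(Z₁+Z₂), |Z| = 476.2 Ω, ∠Z = -15.44°
I = V/|Z| = 76/476.2 = 159.6 mA

159.6 mA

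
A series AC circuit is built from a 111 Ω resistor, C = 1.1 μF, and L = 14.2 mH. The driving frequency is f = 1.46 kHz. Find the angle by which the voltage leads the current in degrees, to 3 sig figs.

15.7°

ω = 2πf = 9173 rad/s
X_L = ωL = 130 Ω
X_C = 1/(ωC) = 99.1 Ω
Net reactance X = X_L − X_C = 31.2 Ω
Z = 111 + j31.2 Ω
|Z| = √(111² + 31.2²) = 115 Ω
∠Z = arctan(31.2/111) = 15.7°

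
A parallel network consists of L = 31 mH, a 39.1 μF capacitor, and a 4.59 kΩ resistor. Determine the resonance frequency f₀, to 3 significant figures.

145 Hz

ω₀ = 1/√(LC) = 1/√(0.031 × 3.91e-05) = 908.3 rad/s
f₀ = ω₀/(2π) = 145 Hz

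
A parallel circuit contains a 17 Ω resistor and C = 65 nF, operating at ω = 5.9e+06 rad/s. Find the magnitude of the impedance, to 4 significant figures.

2.577 Ω

X_C = 1/(ωC) = 2.608 Ω
Parallel: admittances add. Y = 1/R + jωC
Y = (0.05882 + j0.3835) S
|Y| = 0.3880 S → |Z| = 1/|Y| = 2.577 Ω, ∠Z = −∠Y = -81.28°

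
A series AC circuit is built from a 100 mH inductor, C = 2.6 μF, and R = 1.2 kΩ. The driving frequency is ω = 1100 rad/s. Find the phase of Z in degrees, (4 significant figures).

X_L = ωL = 110.0 Ω
X_C = 1/(ωC) = 349.7 Ω
Net reactance X = X_L − X_C = -239.7 Ω
Z = 1200 − j239.7 Ω
|Z| = √(1200² + 239.7²) = 1224 Ω
∠Z = arctan(-239.7/1200) = -11.29°

-11.29°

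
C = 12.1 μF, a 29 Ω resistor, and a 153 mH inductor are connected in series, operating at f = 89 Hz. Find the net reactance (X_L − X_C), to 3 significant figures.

-62.2 Ω

ω = 2πf = 559.2 rad/s
X_L = ωL = 85.6 Ω
X_C = 1/(ωC) = 148 Ω
X = 85.6 − 148 = -62.2 Ω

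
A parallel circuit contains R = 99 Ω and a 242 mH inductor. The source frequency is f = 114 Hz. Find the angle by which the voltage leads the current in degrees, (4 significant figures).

ω = 2πf = 716.3 rad/s
X_L = ωL = 173.3 Ω
Parallel: admittances add. Y = 1/R + 1/(jωL)
Y = (0.01010 − j0.005769) S
|Y| = 0.01163 S → |Z| = 1/|Y| = 85.97 Ω, ∠Z = −∠Y = 29.73°

29.73°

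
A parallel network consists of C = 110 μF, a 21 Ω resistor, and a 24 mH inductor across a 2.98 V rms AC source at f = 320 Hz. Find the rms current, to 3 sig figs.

ω = 2πf = 2011 rad/s
X_L = ωL = 48.3 Ω
X_C = 1/(ωC) = 4.52 Ω
Parallel: admittances add. Y = 1/R + 1/(jωL) + jωC
Y = (0.0476 + j0.200) S
|Y| = 0.206 S → |Z| = 1/|Y| = 4.85 Ω, ∠Z = −∠Y = -76.6°
I = V/|Z| = 2.98/4.85 = 614 mA

614 mA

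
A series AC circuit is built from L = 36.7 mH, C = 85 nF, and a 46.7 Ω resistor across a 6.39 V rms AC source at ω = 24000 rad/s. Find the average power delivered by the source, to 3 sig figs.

X_L = ωL = 881 Ω
X_C = 1/(ωC) = 490 Ω
Net reactance X = X_L − X_C = 391 Ω
Z = 46.7 + j391 Ω
|Z| = √(46.7² + 391²) = 393 Ω
∠Z = arctan(391/46.7) = 83.2°
I = V/|Z| = 16.2 mA
P = VI cos φ = 6.39 × 0.0162 × cos(83.2°) = 12.3 mW

12.3 mW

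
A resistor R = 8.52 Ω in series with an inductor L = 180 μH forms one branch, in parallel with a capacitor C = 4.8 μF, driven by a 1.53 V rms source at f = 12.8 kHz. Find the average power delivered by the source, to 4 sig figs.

ω = 2πf = 80420 rad/s
X_L = ωL = 14.48 Ω
X_C = 1/(ωC) = 2.590 Ω
Branch 1 (R+jX_L): Z₁ = 8.520 + j14.48 Ω, |Z₁| = 16.80 Ω
Branch 2 (−jX_C): Z₂ = −j2.590 Ω
Parallel: Z = Z₁Z₂/(Z₁+Z₂), |Z| = 2.975 Ω, ∠Z = -84.85°
I = V/|Z| = 514.2 mA
P = VI cos φ = 1.53 × 0.5142 × cos(-84.85°) = 70.69 mW

70.69 mW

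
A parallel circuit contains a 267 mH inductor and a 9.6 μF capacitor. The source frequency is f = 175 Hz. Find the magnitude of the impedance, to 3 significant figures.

140 Ω

ω = 2πf = 1100 rad/s
X_L = ωL = 294 Ω
X_C = 1/(ωC) = 94.7 Ω
Parallel: admittances add. Y = 1/(jωL) + jωC
Y = (0 + j0.00715) S
|Y| = 0.00715 S → |Z| = 1/|Y| = 140 Ω, ∠Z = −∠Y = -90.0°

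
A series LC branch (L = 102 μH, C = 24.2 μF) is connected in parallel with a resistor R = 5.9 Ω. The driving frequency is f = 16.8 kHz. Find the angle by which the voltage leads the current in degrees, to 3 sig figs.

ω = 2πf = 105600 rad/s
X_L = ωL = 10.8 Ω
X_C = 1/(ωC) = 0.391 Ω
Branch 1: Z₁ = R = 5.90 Ω
Branch 2 (series LC): Z₂ = j(X_L − X_C) = j10.4 Ω
Parallel: Z = Z₁Z₂/(Z₁+Z₂), |Z| = 5.13 Ω, ∠Z = 29.6°

29.6°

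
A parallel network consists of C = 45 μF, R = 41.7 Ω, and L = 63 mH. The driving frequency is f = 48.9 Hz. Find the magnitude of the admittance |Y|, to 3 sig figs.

ω = 2πf = 307.2 rad/s
X_L = ωL = 19.4 Ω
X_C = 1/(ωC) = 72.3 Ω
Parallel: admittances add. Y = 1/R + 1/(jωL) + jωC
Y = (0.0240 − j0.0378) S
|Y| = 0.0448 S → |Z| = 1/|Y| = 22.3 Ω, ∠Z = −∠Y = 57.6°

44.8 mS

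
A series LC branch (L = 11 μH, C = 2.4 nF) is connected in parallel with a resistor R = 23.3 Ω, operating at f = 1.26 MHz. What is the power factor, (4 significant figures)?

0.8284

ω = 2πf = 7.917e+06 rad/s
X_L = ωL = 87.08 Ω
X_C = 1/(ωC) = 52.63 Ω
Branch 1: Z₁ = R = 23.30 Ω
Branch 2 (series LC): Z₂ = j(X_L − X_C) = j34.45 Ω
Parallel: Z = Z₁Z₂/(Z₁+Z₂), |Z| = 19.30 Ω, ∠Z = 34.07°
cos φ = cos(34.07°) = 0.8284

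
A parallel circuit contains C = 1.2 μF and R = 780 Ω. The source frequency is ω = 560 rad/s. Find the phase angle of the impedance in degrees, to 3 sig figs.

X_C = 1/(ωC) = 1490 Ω
Parallel: admittances add. Y = 1/R + jωC
Y = (0.00128 + j0.000672) S
|Y| = 0.00145 S → |Z| = 1/|Y| = 691 Ω, ∠Z = −∠Y = -27.7°

-27.7°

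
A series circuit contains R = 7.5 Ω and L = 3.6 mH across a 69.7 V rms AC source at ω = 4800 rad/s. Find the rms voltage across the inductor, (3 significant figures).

63.9 V

X_L = ωL = 17.3 Ω
Z = 7.50 + j17.3 Ω
|Z| = √(7.50² + 17.3²) = 18.8 Ω
I = V/|Z| = 3.70 A
V_L = I·|Z_L| = 3.70 × 17.3 = 63.9 V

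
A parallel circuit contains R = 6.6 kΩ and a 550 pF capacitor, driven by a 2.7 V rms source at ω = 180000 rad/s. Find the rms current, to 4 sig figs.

488.7 μA

X_C = 1/(ωC) = 10100 Ω
Parallel: admittances add. Y = 1/R + jωC
Y = (0.0001515 + j9.9e-05) S
|Y| = 0.0001810 S → |Z| = 1/|Y| = 5525 Ω, ∠Z = −∠Y = -33.16°
I = V/|Z| = 2.7/5525 = 488.7 μA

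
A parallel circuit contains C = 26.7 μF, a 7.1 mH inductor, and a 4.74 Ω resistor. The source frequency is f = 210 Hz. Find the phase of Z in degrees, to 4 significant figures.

18.73°

ω = 2πf = 1319 rad/s
X_L = ωL = 9.368 Ω
X_C = 1/(ωC) = 28.39 Ω
Parallel: admittances add. Y = 1/R + 1/(jωL) + jωC
Y = (0.2110 − j0.07151) S
|Y| = 0.2228 S → |Z| = 1/|Y| = 4.489 Ω, ∠Z = −∠Y = 18.73°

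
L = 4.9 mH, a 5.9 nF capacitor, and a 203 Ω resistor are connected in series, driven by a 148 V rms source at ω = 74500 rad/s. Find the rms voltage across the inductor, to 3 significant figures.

X_L = ωL = 365 Ω
X_C = 1/(ωC) = 2280 Ω
Net reactance X = X_L − X_C = -1910 Ω
Z = 203 − j1910 Ω
|Z| = √(203² + 1910²) = 1920 Ω
I = V/|Z| = 77.1 mA
V_L = I·|Z_L| = 0.0771 × 365 = 28.1 V

28.1 V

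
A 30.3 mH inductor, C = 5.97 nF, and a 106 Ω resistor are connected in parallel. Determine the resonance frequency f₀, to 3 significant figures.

ω₀ = 1/√(LC) = 1/√(0.0303 × 5.97e-09) = 74350 rad/s
f₀ = ω₀/(2π) = 11.8 kHz

11.8 kHz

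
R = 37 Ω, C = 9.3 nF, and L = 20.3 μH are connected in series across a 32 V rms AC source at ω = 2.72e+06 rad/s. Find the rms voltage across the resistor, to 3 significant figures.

X_L = ωL = 55.2 Ω
X_C = 1/(ωC) = 39.5 Ω
Net reactance X = X_L − X_C = 15.7 Ω
Z = 37.0 + j15.7 Ω
|Z| = √(37.0² + 15.7²) = 40.2 Ω
I = V/|Z| = 796 mA
V_R = I·|Z_R| = 0.796 × 37.0 = 29.5 V

29.5 V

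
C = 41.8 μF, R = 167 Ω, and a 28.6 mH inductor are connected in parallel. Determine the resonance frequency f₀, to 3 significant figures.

146 Hz

ω₀ = 1/√(LC) = 1/√(0.0286 × 4.18e-05) = 914.6 rad/s
f₀ = ω₀/(2π) = 146 Hz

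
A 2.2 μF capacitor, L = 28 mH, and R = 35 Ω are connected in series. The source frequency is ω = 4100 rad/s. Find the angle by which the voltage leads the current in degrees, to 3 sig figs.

X_L = ωL = 115 Ω
X_C = 1/(ωC) = 111 Ω
Net reactance X = X_L − X_C = 3.94 Ω
Z = 35.0 + j3.94 Ω
|Z| = √(35.0² + 3.94²) = 35.2 Ω
∠Z = arctan(3.94/35.0) = 6.42°

6.42°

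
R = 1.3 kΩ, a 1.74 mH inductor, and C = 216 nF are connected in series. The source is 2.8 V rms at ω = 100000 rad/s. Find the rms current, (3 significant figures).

X_L = ωL = 174 Ω
X_C = 1/(ωC) = 46.3 Ω
Net reactance X = X_L − X_C = 128 Ω
Z = 1300 + j128 Ω
|Z| = √(1300² + 128²) = 1310 Ω
I = V/|Z| = 2.8/1310 = 2.14 mA

2.14 mA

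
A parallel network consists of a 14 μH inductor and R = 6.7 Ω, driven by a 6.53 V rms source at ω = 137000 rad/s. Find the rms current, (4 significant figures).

3.541 A

X_L = ωL = 1.918 Ω
Parallel: admittances add. Y = 1/R + 1/(jωL)
Y = (0.1493 − j0.5214) S
|Y| = 0.5423 S → |Z| = 1/|Y| = 1.844 Ω, ∠Z = −∠Y = 74.03°
I = V/|Z| = 6.53/1.844 = 3.541 A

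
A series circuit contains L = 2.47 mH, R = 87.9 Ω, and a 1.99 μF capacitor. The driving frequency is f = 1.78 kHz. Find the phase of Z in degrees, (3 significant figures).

ω = 2πf = 11180 rad/s
X_L = ωL = 27.6 Ω
X_C = 1/(ωC) = 44.9 Ω
Net reactance X = X_L − X_C = -17.3 Ω
Z = 87.9 − j17.3 Ω
|Z| = √(87.9² + 17.3²) = 89.6 Ω
∠Z = arctan(-17.3/87.9) = -11.1°

-11.1°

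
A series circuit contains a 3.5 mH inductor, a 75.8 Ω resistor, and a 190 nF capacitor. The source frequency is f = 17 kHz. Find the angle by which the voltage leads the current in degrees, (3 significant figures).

76.9°

ω = 2πf = 106800 rad/s
X_L = ωL = 374 Ω
X_C = 1/(ωC) = 49.3 Ω
Net reactance X = X_L − X_C = 325 Ω
Z = 75.8 + j325 Ω
|Z| = √(75.8² + 325²) = 333 Ω
∠Z = arctan(325/75.8) = 76.9°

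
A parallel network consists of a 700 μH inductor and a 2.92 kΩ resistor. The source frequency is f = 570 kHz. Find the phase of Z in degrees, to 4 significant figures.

ω = 2πf = 3.581e+06 rad/s
X_L = ωL = 2507 Ω
Parallel: admittances add. Y = 1/R + 1/(jωL)
Y = (0.0003425 − j0.0003989) S
|Y| = 0.0005257 S → |Z| = 1/|Y| = 1902 Ω, ∠Z = −∠Y = 49.35°

49.35°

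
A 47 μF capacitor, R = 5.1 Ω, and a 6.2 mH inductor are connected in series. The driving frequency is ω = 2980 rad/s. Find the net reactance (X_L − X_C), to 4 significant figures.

X_L = ωL = 18.48 Ω
X_C = 1/(ωC) = 7.140 Ω
X = 18.48 − 7.140 = 11.34 Ω

11.34 Ω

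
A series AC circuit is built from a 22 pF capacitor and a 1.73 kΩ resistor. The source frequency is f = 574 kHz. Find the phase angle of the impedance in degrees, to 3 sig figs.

ω = 2πf = 3.607e+06 rad/s
X_C = 1/(ωC) = 12600 Ω
Z = 1730 − j12600 Ω
|Z| = √(1730² + 12600²) = 12700 Ω
∠Z = arctan(-12600/1730) = -82.2°

-82.2°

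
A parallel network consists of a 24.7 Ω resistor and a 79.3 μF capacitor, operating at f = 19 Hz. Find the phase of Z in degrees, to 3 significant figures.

ω = 2πf = 119.4 rad/s
X_C = 1/(ωC) = 106 Ω
Parallel: admittances add. Y = 1/R + jωC
Y = (0.0405 + j0.00947) S
|Y| = 0.0416 S → |Z| = 1/|Y| = 24.1 Ω, ∠Z = −∠Y = -13.2°

-13.2°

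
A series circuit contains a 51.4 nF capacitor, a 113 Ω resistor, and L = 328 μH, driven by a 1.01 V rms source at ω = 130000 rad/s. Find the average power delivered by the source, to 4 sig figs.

4.759 mW

X_L = ωL = 42.64 Ω
X_C = 1/(ωC) = 149.7 Ω
Net reactance X = X_L − X_C = -107.0 Ω
Z = 113.0 − j107.0 Ω
|Z| = √(113.0² + 107.0²) = 155.6 Ω
∠Z = arctan(-107.0/113.0) = -43.44°
I = V/|Z| = 6.490 mA
P = VI cos φ = 1.01 × 0.006490 × cos(-43.44°) = 4.759 mW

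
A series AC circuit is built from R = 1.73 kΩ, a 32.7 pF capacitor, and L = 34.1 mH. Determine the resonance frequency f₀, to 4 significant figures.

150.7 kHz

ω₀ = 1/√(LC) = 1/√(0.0341 × 3.27e-11) = 947000 rad/s
f₀ = ω₀/(2π) = 150.7 kHz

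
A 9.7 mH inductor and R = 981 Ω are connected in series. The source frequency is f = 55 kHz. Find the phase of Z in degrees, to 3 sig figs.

73.7°

ω = 2πf = 345600 rad/s
X_L = ωL = 3350 Ω
Z = 981 + j3350 Ω
|Z| = √(981² + 3350²) = 3490 Ω
∠Z = arctan(3350/981) = 73.7°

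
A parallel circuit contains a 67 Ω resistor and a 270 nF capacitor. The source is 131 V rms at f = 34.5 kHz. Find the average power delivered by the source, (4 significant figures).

ω = 2πf = 216800 rad/s
X_C = 1/(ωC) = 17.09 Ω
Parallel: admittances add. Y = 1/R + jωC
Y = (0.01493 + j0.05853) S
|Y| = 0.06040 S → |Z| = 1/|Y| = 16.56 Ω, ∠Z = −∠Y = -75.69°
I = V/|Z| = 7.913 A
P = VI cos φ = 131 × 7.913 × cos(-75.69°) = 256.1 W

256.1 W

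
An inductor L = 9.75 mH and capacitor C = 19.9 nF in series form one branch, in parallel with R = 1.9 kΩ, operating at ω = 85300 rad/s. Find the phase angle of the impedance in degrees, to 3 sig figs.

X_L = ωL = 832 Ω
X_C = 1/(ωC) = 589 Ω
Branch 1: Z₁ = R = 1900 Ω
Branch 2 (series LC): Z₂ = j(X_L − X_C) = j243 Ω
Parallel: Z = Z₁Z₂/(Z₁+Z₂), |Z| = 241 Ω, ∠Z = 82.7°

82.7°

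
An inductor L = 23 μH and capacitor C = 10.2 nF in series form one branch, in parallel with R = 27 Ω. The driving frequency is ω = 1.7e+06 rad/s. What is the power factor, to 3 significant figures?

0.567

X_L = ωL = 39.1 Ω
X_C = 1/(ωC) = 57.7 Ω
Branch 1: Z₁ = R = 27.0 Ω
Branch 2 (series LC): Z₂ = j(X_L − X_C) = −j18.6 Ω
Parallel: Z = Z₁Z₂/(Z₁+Z₂), |Z| = 15.3 Ω, ∠Z = -55.5°
cos φ = cos(-55.5°) = 0.567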